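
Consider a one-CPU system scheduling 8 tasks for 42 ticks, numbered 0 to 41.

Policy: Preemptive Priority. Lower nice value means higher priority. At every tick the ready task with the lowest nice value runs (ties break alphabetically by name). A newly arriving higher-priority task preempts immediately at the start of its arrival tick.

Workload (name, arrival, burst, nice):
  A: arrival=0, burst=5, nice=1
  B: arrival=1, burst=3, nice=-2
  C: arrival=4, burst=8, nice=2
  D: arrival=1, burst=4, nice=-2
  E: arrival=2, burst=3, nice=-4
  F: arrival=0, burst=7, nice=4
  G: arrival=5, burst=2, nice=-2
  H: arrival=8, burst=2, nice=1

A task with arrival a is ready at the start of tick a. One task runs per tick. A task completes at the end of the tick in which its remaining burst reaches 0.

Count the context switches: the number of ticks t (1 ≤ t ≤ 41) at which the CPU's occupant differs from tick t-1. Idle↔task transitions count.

context switches = 10

t=0: ready={A,F} → run A
t=1: ready={A,B,D,F} → run B
t=2: ready={A,B,D,E,F} → run E
t=3: ready={A,B,D,E,F} → run E
t=4: ready={A,B,C,D,E,F} → run E
t=5: ready={A,B,C,D,F,G} → run B
t=6: ready={A,B,C,D,F,G} → run B
t=7: ready={A,C,D,F,G} → run D
t=8: ready={A,C,D,F,G,H} → run D
t=9: ready={A,C,D,F,G,H} → run D
t=10: ready={A,C,D,F,G,H} → run D
t=11: ready={A,C,F,G,H} → run G
t=12: ready={A,C,F,G,H} → run G
t=13: ready={A,C,F,H} → run A
t=14: ready={A,C,F,H} → run A
t=15: ready={A,C,F,H} → run A
t=16: ready={A,C,F,H} → run A
t=17: ready={C,F,H} → run H
t=18: ready={C,F,H} → run H
t=19: ready={C,F} → run C
t=20: ready={C,F} → run C
t=21: ready={C,F} → run C
t=22: ready={C,F} → run C
t=23: ready={C,F} → run C
t=24: ready={C,F} → run C
t=25: ready={C,F} → run C
t=26: ready={C,F} → run C
t=27: ready={F} → run F
t=28: ready={F} → run F
t=29: ready={F} → run F
t=30: ready={F} → run F
t=31: ready={F} → run F
t=32: ready={F} → run F
t=33: ready={F} → run F
t=34: (idle)
t=35: (idle)
t=36: (idle)
t=37: (idle)
t=38: (idle)
t=39: (idle)
t=40: (idle)
t=41: (idle)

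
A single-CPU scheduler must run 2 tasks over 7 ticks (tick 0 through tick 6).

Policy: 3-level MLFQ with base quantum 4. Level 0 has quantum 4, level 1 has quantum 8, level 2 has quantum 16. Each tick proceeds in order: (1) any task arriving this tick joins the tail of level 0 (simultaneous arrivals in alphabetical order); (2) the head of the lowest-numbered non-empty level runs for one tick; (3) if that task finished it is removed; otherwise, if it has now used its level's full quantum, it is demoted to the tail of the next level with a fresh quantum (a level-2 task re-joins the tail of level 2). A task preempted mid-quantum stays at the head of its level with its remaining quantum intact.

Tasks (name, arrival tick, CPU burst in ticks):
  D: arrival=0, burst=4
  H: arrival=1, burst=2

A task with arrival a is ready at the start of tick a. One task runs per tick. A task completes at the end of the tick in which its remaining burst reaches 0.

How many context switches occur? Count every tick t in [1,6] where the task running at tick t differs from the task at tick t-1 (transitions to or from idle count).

t=0: L0/L1/L2 = D/-/- → run D
t=1: L0/L1/L2 = DH/-/- → run D
t=2: L0/L1/L2 = DH/-/- → run D
t=3: L0/L1/L2 = DH/-/- → run D
t=4: L0/L1/L2 = H/-/- → run H
t=5: L0/L1/L2 = H/-/- → run H
t=6: (idle)

context switches = 2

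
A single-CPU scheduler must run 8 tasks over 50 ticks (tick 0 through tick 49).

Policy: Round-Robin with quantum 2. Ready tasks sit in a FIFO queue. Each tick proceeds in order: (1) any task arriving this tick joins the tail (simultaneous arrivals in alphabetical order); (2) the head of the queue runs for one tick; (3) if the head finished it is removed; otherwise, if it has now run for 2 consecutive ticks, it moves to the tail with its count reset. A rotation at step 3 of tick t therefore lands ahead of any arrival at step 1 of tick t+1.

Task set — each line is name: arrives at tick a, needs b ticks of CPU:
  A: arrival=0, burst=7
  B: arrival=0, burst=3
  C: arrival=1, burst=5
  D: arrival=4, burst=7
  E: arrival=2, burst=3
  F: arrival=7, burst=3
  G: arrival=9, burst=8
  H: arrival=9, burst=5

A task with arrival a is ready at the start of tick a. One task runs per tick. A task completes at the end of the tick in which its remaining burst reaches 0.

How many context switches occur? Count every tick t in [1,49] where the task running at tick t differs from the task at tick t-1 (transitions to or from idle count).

context switches = 24

t=0: queue=[A,B] q_used=0 → run A
t=1: queue=[A,B,C] q_used=1 → run A
t=2: queue=[B,C,A,E] q_used=0 → run B
t=3: queue=[B,C,A,E] q_used=1 → run B
t=4: queue=[C,A,E,B,D] q_used=0 → run C
t=5: queue=[C,A,E,B,D] q_used=1 → run C
t=6: queue=[A,E,B,D,C] q_used=0 → run A
t=7: queue=[A,E,B,D,C,F] q_used=1 → run A
t=8: queue=[E,B,D,C,F,A] q_used=0 → run E
t=9: queue=[E,B,D,C,F,A,G,H] q_used=1 → run E
t=10: queue=[B,D,C,F,A,G,H,E] q_used=0 → run B
t=11: queue=[D,C,F,A,G,H,E] q_used=0 → run D
t=12: queue=[D,C,F,A,G,H,E] q_used=1 → run D
t=13: queue=[C,F,A,G,H,E,D] q_used=0 → run C
t=14: queue=[C,F,A,G,H,E,D] q_used=1 → run C
t=15: queue=[F,A,G,H,E,D,C] q_used=0 → run F
t=16: queue=[F,A,G,H,E,D,C] q_used=1 → run F
t=17: queue=[A,G,H,E,D,C,F] q_used=0 → run A
t=18: queue=[A,G,H,E,D,C,F] q_used=1 → run A
t=19: queue=[G,H,E,D,C,F,A] q_used=0 → run G
t=20: queue=[G,H,E,D,C,F,A] q_used=1 → run G
t=21: queue=[H,E,D,C,F,A,G] q_used=0 → run H
t=22: queue=[H,E,D,C,F,A,G] q_used=1 → run H
t=23: queue=[E,D,C,F,A,G,H] q_used=0 → run E
t=24: queue=[D,C,F,A,G,H] q_used=0 → run D
t=25: queue=[D,C,F,A,G,H] q_used=1 → run D
t=26: queue=[C,F,A,G,H,D] q_used=0 → run C
t=27: queue=[F,A,G,H,D] q_used=0 → run F
t=28: queue=[A,G,H,D] q_used=0 → run A
t=29: queue=[G,H,D] q_used=0 → run G
t=30: queue=[G,H,D] q_used=1 → run G
t=31: queue=[H,D,G] q_used=0 → run H
t=32: queue=[H,D,G] q_used=1 → run H
t=33: queue=[D,G,H] q_used=0 → run D
t=34: queue=[D,G,H] q_used=1 → run D
t=35: queue=[G,H,D] q_used=0 → run G
t=36: queue=[G,H,D] q_used=1 → run G
t=37: queue=[H,D,G] q_used=0 → run H
t=38: queue=[D,G] q_used=0 → run D
t=39: queue=[G] q_used=0 → run G
t=40: queue=[G] q_used=1 → run G
t=41: (idle)
t=42: (idle)
t=43: (idle)
t=44: (idle)
t=45: (idle)
t=46: (idle)
t=47: (idle)
t=48: (idle)
t=49: (idle)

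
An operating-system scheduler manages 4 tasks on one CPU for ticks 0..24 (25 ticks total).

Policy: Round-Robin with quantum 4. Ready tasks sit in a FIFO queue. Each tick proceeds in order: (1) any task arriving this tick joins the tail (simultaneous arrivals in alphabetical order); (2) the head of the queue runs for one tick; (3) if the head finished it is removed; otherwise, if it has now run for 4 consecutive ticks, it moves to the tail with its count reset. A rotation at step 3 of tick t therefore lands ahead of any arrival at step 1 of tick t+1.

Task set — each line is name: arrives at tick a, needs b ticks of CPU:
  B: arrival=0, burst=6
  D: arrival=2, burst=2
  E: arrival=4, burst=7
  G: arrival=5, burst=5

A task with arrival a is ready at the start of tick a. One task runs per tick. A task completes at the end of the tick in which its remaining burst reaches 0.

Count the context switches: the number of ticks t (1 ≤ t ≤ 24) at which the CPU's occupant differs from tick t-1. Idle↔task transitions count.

context switches = 7

t=0: queue=[B] q_used=0 → run B
t=1: queue=[B] q_used=1 → run B
t=2: queue=[B,D] q_used=2 → run B
t=3: queue=[B,D] q_used=3 → run B
t=4: queue=[D,B,E] q_used=0 → run D
t=5: queue=[D,B,E,G] q_used=1 → run D
t=6: queue=[B,E,G] q_used=0 → run B
t=7: queue=[B,E,G] q_used=1 → run B
t=8: queue=[E,G] q_used=0 → run E
t=9: queue=[E,G] q_used=1 → run E
t=10: queue=[E,G] q_used=2 → run E
t=11: queue=[E,G] q_used=3 → run E
t=12: queue=[G,E] q_used=0 → run G
t=13: queue=[G,E] q_used=1 → run G
t=14: queue=[G,E] q_used=2 → run G
t=15: queue=[G,E] q_used=3 → run G
t=16: queue=[E,G] q_used=0 → run E
t=17: queue=[E,G] q_used=1 → run E
t=18: queue=[E,G] q_used=2 → run E
t=19: queue=[G] q_used=0 → run G
t=20: (idle)
t=21: (idle)
t=22: (idle)
t=23: (idle)
t=24: (idle)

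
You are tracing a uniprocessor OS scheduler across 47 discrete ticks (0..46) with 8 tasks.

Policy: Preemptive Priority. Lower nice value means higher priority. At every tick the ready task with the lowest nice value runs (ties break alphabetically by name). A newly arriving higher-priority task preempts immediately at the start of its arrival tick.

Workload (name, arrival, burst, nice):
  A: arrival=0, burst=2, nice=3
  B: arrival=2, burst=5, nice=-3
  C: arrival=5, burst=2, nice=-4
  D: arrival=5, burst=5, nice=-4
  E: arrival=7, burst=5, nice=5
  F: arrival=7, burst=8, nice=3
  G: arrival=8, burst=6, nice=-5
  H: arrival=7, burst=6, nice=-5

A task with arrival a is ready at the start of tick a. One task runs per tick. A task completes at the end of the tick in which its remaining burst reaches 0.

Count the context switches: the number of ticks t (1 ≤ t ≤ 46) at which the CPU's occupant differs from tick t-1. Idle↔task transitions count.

t=0: ready={A} → run A
t=1: ready={A} → run A
t=2: ready={B} → run B
t=3: ready={B} → run B
t=4: ready={B} → run B
t=5: ready={B,C,D} → run C
t=6: ready={B,C,D} → run C
t=7: ready={B,D,E,F,H} → run H
t=8: ready={B,D,E,F,G,H} → run G
t=9: ready={B,D,E,F,G,H} → run G
t=10: ready={B,D,E,F,G,H} → run G
t=11: ready={B,D,E,F,G,H} → run G
t=12: ready={B,D,E,F,G,H} → run G
t=13: ready={B,D,E,F,G,H} → run G
t=14: ready={B,D,E,F,H} → run H
t=15: ready={B,D,E,F,H} → run H
t=16: ready={B,D,E,F,H} → run H
t=17: ready={B,D,E,F,H} → run H
t=18: ready={B,D,E,F,H} → run H
t=19: ready={B,D,E,F} → run D
t=20: ready={B,D,E,F} → run D
t=21: ready={B,D,E,F} → run D
t=22: ready={B,D,E,F} → run D
t=23: ready={B,D,E,F} → run D
t=24: ready={B,E,F} → run B
t=25: ready={B,E,F} → run B
t=26: ready={E,F} → run F
t=27: ready={E,F} → run F
t=28: ready={E,F} → run F
t=29: ready={E,F} → run F
t=30: ready={E,F} → run F
t=31: ready={E,F} → run F
t=32: ready={E,F} → run F
t=33: ready={E,F} → run F
t=34: ready={E} → run E
t=35: ready={E} → run E
t=36: ready={E} → run E
t=37: ready={E} → run E
t=38: ready={E} → run E
t=39: (idle)
t=40: (idle)
t=41: (idle)
t=42: (idle)
t=43: (idle)
t=44: (idle)
t=45: (idle)
t=46: (idle)

context switches = 10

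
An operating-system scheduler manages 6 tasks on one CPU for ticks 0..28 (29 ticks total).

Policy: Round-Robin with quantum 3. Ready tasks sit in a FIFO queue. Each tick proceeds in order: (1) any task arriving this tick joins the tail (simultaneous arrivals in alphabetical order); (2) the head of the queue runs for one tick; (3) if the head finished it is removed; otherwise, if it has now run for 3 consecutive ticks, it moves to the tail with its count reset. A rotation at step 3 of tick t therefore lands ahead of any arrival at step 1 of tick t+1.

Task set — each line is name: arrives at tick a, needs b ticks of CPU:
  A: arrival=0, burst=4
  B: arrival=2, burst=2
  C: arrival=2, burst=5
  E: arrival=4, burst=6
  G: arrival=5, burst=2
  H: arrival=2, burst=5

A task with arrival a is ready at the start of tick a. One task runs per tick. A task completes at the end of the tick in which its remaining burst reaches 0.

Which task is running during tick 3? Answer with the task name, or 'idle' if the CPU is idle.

t=0: queue=[A] q_used=0 → run A
t=1: queue=[A] q_used=1 → run A
t=2: queue=[A,B,C,H] q_used=2 → run A
t=3: queue=[B,C,H,A] q_used=0 → run B
t=4: queue=[B,C,H,A,E] q_used=1 → run B
t=5: queue=[C,H,A,E,G] q_used=0 → run C
t=6: queue=[C,H,A,E,G] q_used=1 → run C
t=7: queue=[C,H,A,E,G] q_used=2 → run C
t=8: queue=[H,A,E,G,C] q_used=0 → run H
t=9: queue=[H,A,E,G,C] q_used=1 → run H
t=10: queue=[H,A,E,G,C] q_used=2 → run H
t=11: queue=[A,E,G,C,H] q_used=0 → run A
t=12: queue=[E,G,C,H] q_used=0 → run E
t=13: queue=[E,G,C,H] q_used=1 → run E
t=14: queue=[E,G,C,H] q_used=2 → run E
t=15: queue=[G,C,H,E] q_used=0 → run G
t=16: queue=[G,C,H,E] q_used=1 → run G
t=17: queue=[C,H,E] q_used=0 → run C
t=18: queue=[C,H,E] q_used=1 → run C
t=19: queue=[H,E] q_used=0 → run H
t=20: queue=[H,E] q_used=1 → run H
t=21: queue=[E] q_used=0 → run E
t=22: queue=[E] q_used=1 → run E
t=23: queue=[E] q_used=2 → run E
t=24: (idle)
t=25: (idle)
t=26: (idle)
t=27: (idle)
t=28: (idle)

running at tick 3 = B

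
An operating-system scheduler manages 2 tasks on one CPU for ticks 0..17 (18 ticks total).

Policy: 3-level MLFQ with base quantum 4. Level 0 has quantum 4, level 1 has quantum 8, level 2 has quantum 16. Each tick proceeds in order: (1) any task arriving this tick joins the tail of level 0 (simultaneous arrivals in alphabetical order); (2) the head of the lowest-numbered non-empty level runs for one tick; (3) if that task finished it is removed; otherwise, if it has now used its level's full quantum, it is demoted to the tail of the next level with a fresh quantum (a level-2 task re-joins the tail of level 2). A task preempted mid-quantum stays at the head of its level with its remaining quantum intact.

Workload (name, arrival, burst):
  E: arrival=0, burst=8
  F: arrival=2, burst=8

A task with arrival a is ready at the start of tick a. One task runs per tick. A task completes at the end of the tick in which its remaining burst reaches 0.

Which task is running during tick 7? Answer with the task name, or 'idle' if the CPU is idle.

t=0: L0/L1/L2 = E/-/- → run E
t=1: L0/L1/L2 = E/-/- → run E
t=2: L0/L1/L2 = EF/-/- → run E
t=3: L0/L1/L2 = EF/-/- → run E
t=4: L0/L1/L2 = F/E/- → run F
t=5: L0/L1/L2 = F/E/- → run F
t=6: L0/L1/L2 = F/E/- → run F
t=7: L0/L1/L2 = F/E/- → run F
t=8: L0/L1/L2 = -/EF/- → run E
t=9: L0/L1/L2 = -/EF/- → run E
t=10: L0/L1/L2 = -/EF/- → run E
t=11: L0/L1/L2 = -/EF/- → run E
t=12: L0/L1/L2 = -/F/- → run F
t=13: L0/L1/L2 = -/F/- → run F
t=14: L0/L1/L2 = -/F/- → run F
t=15: L0/L1/L2 = -/F/- → run F
t=16: (idle)
t=17: (idle)

running at tick 7 = F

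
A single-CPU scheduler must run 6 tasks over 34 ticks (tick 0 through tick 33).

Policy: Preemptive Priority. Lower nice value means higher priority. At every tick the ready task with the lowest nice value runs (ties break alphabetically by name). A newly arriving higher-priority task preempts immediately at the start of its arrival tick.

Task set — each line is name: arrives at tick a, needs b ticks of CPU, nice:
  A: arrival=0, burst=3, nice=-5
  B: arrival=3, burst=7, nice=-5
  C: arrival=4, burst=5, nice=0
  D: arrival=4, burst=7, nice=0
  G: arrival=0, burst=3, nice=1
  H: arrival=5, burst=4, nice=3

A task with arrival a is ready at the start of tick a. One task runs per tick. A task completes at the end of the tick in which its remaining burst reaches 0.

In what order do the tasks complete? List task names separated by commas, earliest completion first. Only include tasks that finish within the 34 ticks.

completion order = A, B, C, D, G, H

t=0: ready={A,G} → run A
t=1: ready={A,G} → run A
t=2: ready={A,G} → run A
t=3: ready={B,G} → run B
t=4: ready={B,C,D,G} → run B
t=5: ready={B,C,D,G,H} → run B
t=6: ready={B,C,D,G,H} → run B
t=7: ready={B,C,D,G,H} → run B
t=8: ready={B,C,D,G,H} → run B
t=9: ready={B,C,D,G,H} → run B
t=10: ready={C,D,G,H} → run C
t=11: ready={C,D,G,H} → run C
t=12: ready={C,D,G,H} → run C
t=13: ready={C,D,G,H} → run C
t=14: ready={C,D,G,H} → run C
t=15: ready={D,G,H} → run D
t=16: ready={D,G,H} → run D
t=17: ready={D,G,H} → run D
t=18: ready={D,G,H} → run D
t=19: ready={D,G,H} → run D
t=20: ready={D,G,H} → run D
t=21: ready={D,G,H} → run D
t=22: ready={G,H} → run G
t=23: ready={G,H} → run G
t=24: ready={G,H} → run G
t=25: ready={H} → run H
t=26: ready={H} → run H
t=27: ready={H} → run H
t=28: ready={H} → run H
t=29: (idle)
t=30: (idle)
t=31: (idle)
t=32: (idle)
t=33: (idle)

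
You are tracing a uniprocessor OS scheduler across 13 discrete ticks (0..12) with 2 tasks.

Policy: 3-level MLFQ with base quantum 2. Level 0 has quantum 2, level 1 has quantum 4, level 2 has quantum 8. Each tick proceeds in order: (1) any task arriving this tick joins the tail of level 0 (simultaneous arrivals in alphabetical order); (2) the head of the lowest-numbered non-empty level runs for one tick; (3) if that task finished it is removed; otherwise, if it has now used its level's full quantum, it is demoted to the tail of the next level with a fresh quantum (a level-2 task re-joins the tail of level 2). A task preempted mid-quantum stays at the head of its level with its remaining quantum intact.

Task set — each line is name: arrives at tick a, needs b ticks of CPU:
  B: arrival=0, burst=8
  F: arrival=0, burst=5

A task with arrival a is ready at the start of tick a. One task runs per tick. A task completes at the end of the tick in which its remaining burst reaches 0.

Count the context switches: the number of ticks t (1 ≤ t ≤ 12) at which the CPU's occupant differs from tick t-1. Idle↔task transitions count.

context switches = 4

t=0: L0/L1/L2 = BF/-/- → run B
t=1: L0/L1/L2 = BF/-/- → run B
t=2: L0/L1/L2 = F/B/- → run F
t=3: L0/L1/L2 = F/B/- → run F
t=4: L0/L1/L2 = -/BF/- → run B
t=5: L0/L1/L2 = -/BF/- → run B
t=6: L0/L1/L2 = -/BF/- → run B
t=7: L0/L1/L2 = -/BF/- → run B
t=8: L0/L1/L2 = -/F/B → run F
t=9: L0/L1/L2 = -/F/B → run F
t=10: L0/L1/L2 = -/F/B → run F
t=11: L0/L1/L2 = -/-/B → run B
t=12: L0/L1/L2 = -/-/B → run B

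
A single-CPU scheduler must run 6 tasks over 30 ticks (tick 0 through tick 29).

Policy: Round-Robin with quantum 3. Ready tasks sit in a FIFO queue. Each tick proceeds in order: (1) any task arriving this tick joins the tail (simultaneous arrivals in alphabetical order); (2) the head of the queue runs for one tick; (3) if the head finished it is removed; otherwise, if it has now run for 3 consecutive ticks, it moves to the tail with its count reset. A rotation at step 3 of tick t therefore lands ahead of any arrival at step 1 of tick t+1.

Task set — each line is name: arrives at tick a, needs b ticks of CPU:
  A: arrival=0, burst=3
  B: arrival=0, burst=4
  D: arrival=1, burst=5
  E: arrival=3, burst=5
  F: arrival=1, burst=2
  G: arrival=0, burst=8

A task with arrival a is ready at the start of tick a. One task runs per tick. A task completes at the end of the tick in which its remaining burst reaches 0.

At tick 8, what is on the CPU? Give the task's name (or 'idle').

running at tick 8 = G

t=0: queue=[A,B,G] q_used=0 → run A
t=1: queue=[A,B,G,D,F] q_used=1 → run A
t=2: queue=[A,B,G,D,F] q_used=2 → run A
t=3: queue=[B,G,D,F,E] q_used=0 → run B
t=4: queue=[B,G,D,F,E] q_used=1 → run B
t=5: queue=[B,G,D,F,E] q_used=2 → run B
t=6: queue=[G,D,F,E,B] q_used=0 → run G
t=7: queue=[G,D,F,E,B] q_used=1 → run G
t=8: queue=[G,D,F,E,B] q_used=2 → run G
t=9: queue=[D,F,E,B,G] q_used=0 → run D
t=10: queue=[D,F,E,B,G] q_used=1 → run D
t=11: queue=[D,F,E,B,G] q_used=2 → run D
t=12: queue=[F,E,B,G,D] q_used=0 → run F
t=13: queue=[F,E,B,G,D] q_used=1 → run F
t=14: queue=[E,B,G,D] q_used=0 → run E
t=15: queue=[E,B,G,D] q_used=1 → run E
t=16: queue=[E,B,G,D] q_used=2 → run E
t=17: queue=[B,G,D,E] q_used=0 → run B
t=18: queue=[G,D,E] q_used=0 → run G
t=19: queue=[G,D,E] q_used=1 → run G
t=20: queue=[G,D,E] q_used=2 → run G
t=21: queue=[D,E,G] q_used=0 → run D
t=22: queue=[D,E,G] q_used=1 → run D
t=23: queue=[E,G] q_used=0 → run E
t=24: queue=[E,G] q_used=1 → run E
t=25: queue=[G] q_used=0 → run G
t=26: queue=[G] q_used=1 → run G
t=27: (idle)
t=28: (idle)
t=29: (idle)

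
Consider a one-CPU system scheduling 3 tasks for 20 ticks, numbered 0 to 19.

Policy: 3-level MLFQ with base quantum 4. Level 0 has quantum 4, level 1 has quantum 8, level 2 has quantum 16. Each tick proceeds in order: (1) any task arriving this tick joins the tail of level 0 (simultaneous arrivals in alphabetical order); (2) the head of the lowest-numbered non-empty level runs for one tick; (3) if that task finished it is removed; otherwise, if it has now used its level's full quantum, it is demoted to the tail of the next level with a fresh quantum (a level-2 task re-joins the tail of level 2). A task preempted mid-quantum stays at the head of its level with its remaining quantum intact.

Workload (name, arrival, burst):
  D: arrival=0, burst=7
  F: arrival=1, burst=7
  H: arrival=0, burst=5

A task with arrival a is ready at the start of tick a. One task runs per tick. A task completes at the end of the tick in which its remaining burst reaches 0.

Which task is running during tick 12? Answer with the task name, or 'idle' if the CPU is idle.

t=0: L0/L1/L2 = DH/-/- → run D
t=1: L0/L1/L2 = DHF/-/- → run D
t=2: L0/L1/L2 = DHF/-/- → run D
t=3: L0/L1/L2 = DHF/-/- → run D
t=4: L0/L1/L2 = HF/D/- → run H
t=5: L0/L1/L2 = HF/D/- → run H
t=6: L0/L1/L2 = HF/D/- → run H
t=7: L0/L1/L2 = HF/D/- → run H
t=8: L0/L1/L2 = F/DH/- → run F
t=9: L0/L1/L2 = F/DH/- → run F
t=10: L0/L1/L2 = F/DH/- → run F
t=11: L0/L1/L2 = F/DH/- → run F
t=12: L0/L1/L2 = -/DHF/- → run D
t=13: L0/L1/L2 = -/DHF/- → run D
t=14: L0/L1/L2 = -/DHF/- → run D
t=15: L0/L1/L2 = -/HF/- → run H
t=16: L0/L1/L2 = -/F/- → run F
t=17: L0/L1/L2 = -/F/- → run F
t=18: L0/L1/L2 = -/F/- → run F
t=19: (idle)

running at tick 12 = D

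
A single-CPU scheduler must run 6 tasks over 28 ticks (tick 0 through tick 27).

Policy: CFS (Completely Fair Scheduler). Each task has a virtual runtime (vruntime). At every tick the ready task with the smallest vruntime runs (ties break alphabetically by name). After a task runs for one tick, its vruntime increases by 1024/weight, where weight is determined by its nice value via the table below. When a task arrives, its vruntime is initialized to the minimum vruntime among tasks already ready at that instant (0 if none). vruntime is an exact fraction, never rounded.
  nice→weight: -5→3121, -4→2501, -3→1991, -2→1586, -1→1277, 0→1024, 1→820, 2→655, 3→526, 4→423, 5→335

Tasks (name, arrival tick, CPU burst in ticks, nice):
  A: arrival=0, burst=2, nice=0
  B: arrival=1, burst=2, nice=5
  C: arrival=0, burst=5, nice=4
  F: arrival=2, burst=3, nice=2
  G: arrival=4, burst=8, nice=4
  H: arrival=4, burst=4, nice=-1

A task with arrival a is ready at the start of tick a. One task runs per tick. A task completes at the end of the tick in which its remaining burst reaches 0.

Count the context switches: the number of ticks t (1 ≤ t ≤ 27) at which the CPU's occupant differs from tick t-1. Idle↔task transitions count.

t=0: vr[A=0 C=0] → run A
t=1: vr[A=1 B=0 C=0] → run B
t=2: vr[A=1 B=1024/335 C=0 F=0] → run C
t=3: vr[A=1 B=1024/335 C=1024/423 F=0] → run F
t=4: vr[A=1 B=1024/335 C=1024/423 F=1024/655 G=1 H=1] → run A
t=5: vr[B=1024/335 C=1024/423 F=1024/655 G=1 H=1] → run G
t=6: vr[B=1024/335 C=1024/423 F=1024/655 G=1447/423 H=1] → run H
t=7: vr[B=1024/335 C=1024/423 F=1024/655 G=1447/423 H=2301/1277] → run F
t=8: vr[B=1024/335 C=1024/423 F=2048/655 G=1447/423 H=2301/1277] → run H
t=9: vr[B=1024/335 C=1024/423 F=2048/655 G=1447/423 H=3325/1277] → run C
t=10: vr[B=1024/335 C=2048/423 F=2048/655 G=1447/423 H=3325/1277] → run H
t=11: vr[B=1024/335 C=2048/423 F=2048/655 G=1447/423 H=4349/1277] → run B
t=12: vr[C=2048/423 F=2048/655 G=1447/423 H=4349/1277] → run F
t=13: vr[C=2048/423 G=1447/423 H=4349/1277] → run H
t=14: vr[C=2048/423 G=1447/423] → run G
t=15: vr[C=2048/423 G=2471/423] → run C
t=16: vr[C=1024/141 G=2471/423] → run G
t=17: vr[C=1024/141 G=1165/141] → run C
t=18: vr[C=4096/423 G=1165/141] → run G
t=19: vr[C=4096/423 G=4519/423] → run C
t=20: vr[G=4519/423] → run G
t=21: vr[G=5543/423] → run G
t=22: vr[G=2189/141] → run G
t=23: vr[G=7591/423] → run G
t=24: (idle)
t=25: (idle)
t=26: (idle)
t=27: (idle)

context switches = 21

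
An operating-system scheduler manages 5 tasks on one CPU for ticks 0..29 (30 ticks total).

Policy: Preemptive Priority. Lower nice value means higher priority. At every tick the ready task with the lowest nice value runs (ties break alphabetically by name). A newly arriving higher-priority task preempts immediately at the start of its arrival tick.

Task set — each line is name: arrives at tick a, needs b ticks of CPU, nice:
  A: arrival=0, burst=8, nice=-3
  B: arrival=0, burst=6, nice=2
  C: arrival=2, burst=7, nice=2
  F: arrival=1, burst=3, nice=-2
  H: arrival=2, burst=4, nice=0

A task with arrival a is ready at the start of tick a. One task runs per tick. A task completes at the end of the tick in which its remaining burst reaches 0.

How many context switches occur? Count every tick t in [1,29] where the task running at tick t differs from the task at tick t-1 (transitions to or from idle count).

context switches = 5

t=0: ready={A,B} → run A
t=1: ready={A,B,F} → run A
t=2: ready={A,B,C,F,H} → run A
t=3: ready={A,B,C,F,H} → run A
t=4: ready={A,B,C,F,H} → run A
t=5: ready={A,B,C,F,H} → run A
t=6: ready={A,B,C,F,H} → run A
t=7: ready={A,B,C,F,H} → run A
t=8: ready={B,C,F,H} → run F
t=9: ready={B,C,F,H} → run F
t=10: ready={B,C,F,H} → run F
t=11: ready={B,C,H} → run H
t=12: ready={B,C,H} → run H
t=13: ready={B,C,H} → run H
t=14: ready={B,C,H} → run H
t=15: ready={B,C} → run B
t=16: ready={B,C} → run B
t=17: ready={B,C} → run B
t=18: ready={B,C} → run B
t=19: ready={B,C} → run B
t=20: ready={B,C} → run B
t=21: ready={C} → run C
t=22: ready={C} → run C
t=23: ready={C} → run C
t=24: ready={C} → run C
t=25: ready={C} → run C
t=26: ready={C} → run C
t=27: ready={C} → run C
t=28: (idle)
t=29: (idle)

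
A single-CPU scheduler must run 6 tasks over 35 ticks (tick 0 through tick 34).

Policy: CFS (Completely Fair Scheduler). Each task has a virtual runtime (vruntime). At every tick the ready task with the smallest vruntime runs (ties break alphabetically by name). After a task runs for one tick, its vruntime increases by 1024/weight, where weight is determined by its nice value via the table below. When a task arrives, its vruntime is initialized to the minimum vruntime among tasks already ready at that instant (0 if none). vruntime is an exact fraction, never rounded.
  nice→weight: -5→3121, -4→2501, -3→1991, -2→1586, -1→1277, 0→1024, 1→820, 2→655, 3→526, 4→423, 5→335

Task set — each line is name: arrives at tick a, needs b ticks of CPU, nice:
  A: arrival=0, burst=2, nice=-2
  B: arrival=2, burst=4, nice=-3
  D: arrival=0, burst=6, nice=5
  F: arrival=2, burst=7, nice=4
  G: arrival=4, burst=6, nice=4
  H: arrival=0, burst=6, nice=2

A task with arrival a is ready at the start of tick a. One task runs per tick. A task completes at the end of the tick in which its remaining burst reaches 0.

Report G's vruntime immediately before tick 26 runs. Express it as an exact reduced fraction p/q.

t=0: vr[A=0 D=0 H=0] → run A
t=1: vr[A=512/793 D=0 H=0] → run D
t=2: vr[A=512/793 B=0 D=1024/335 F=0 H=0] → run B
t=3: vr[A=512/793 B=1024/1991 D=1024/335 F=0 H=0] → run F
t=4: vr[A=512/793 B=1024/1991 D=1024/335 F=1024/423 G=0 H=0] → run G
t=5: vr[A=512/793 B=1024/1991 D=1024/335 F=1024/423 G=1024/423 H=0] → run H
t=6: vr[A=512/793 B=1024/1991 D=1024/335 F=1024/423 G=1024/423 H=1024/655] → run B
t=7: vr[A=512/793 B=2048/1991 D=1024/335 F=1024/423 G=1024/423 H=1024/655] → run A
t=8: vr[B=2048/1991 D=1024/335 F=1024/423 G=1024/423 H=1024/655] → run B
t=9: vr[B=3072/1991 D=1024/335 F=1024/423 G=1024/423 H=1024/655] → run B
t=10: vr[D=1024/335 F=1024/423 G=1024/423 H=1024/655] → run H
t=11: vr[D=1024/335 F=1024/423 G=1024/423 H=2048/655] → run F
t=12: vr[D=1024/335 F=2048/423 G=1024/423 H=2048/655] → run G
t=13: vr[D=1024/335 F=2048/423 G=2048/423 H=2048/655] → run D
t=14: vr[D=2048/335 F=2048/423 G=2048/423 H=2048/655] → run H
t=15: vr[D=2048/335 F=2048/423 G=2048/423 H=3072/655] → run H
t=16: vr[D=2048/335 F=2048/423 G=2048/423 H=4096/655] → run F
t=17: vr[D=2048/335 F=1024/141 G=2048/423 H=4096/655] → run G
t=18: vr[D=2048/335 F=1024/141 G=1024/141 H=4096/655] → run D
t=19: vr[D=3072/335 F=1024/141 G=1024/141 H=4096/655] → run H
t=20: vr[D=3072/335 F=1024/141 G=1024/141 H=1024/131] → run F
t=21: vr[D=3072/335 F=4096/423 G=1024/141 H=1024/131] → run G
t=22: vr[D=3072/335 F=4096/423 G=4096/423 H=1024/131] → run H
t=23: vr[D=3072/335 F=4096/423 G=4096/423] → run D
t=24: vr[D=4096/335 F=4096/423 G=4096/423] → run F
t=25: vr[D=4096/335 F=5120/423 G=4096/423] → run G
t=26: vr[D=4096/335 F=5120/423 G=5120/423] → run F
t=27: vr[D=4096/335 F=2048/141 G=5120/423] → run G
t=28: vr[D=4096/335 F=2048/141] → run D
t=29: vr[D=1024/67 F=2048/141] → run F
t=30: vr[D=1024/67] → run D
t=31: (idle)
t=32: (idle)
t=33: (idle)
t=34: (idle)

vruntime(G, start of tick 26) = 5120/423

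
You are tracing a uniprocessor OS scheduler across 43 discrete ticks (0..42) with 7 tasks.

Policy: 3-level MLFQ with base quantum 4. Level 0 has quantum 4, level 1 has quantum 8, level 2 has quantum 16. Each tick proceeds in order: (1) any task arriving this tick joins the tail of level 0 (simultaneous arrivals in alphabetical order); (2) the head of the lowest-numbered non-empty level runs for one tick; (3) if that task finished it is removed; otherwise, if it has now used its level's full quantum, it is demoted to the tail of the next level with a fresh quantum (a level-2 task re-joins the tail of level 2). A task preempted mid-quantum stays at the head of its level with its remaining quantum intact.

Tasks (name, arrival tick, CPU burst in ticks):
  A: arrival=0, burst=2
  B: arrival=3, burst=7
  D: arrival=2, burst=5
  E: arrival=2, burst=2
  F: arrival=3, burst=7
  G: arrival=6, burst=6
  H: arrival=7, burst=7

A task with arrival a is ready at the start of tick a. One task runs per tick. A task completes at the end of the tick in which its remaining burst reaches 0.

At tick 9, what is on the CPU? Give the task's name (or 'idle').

t=0: L0/L1/L2 = A/-/- → run A
t=1: L0/L1/L2 = A/-/- → run A
t=2: L0/L1/L2 = DE/-/- → run D
t=3: L0/L1/L2 = DEBF/-/- → run D
t=4: L0/L1/L2 = DEBF/-/- → run D
t=5: L0/L1/L2 = DEBF/-/- → run D
t=6: L0/L1/L2 = EBFG/D/- → run E
t=7: L0/L1/L2 = EBFGH/D/- → run E
t=8: L0/L1/L2 = BFGH/D/- → run B
t=9: L0/L1/L2 = BFGH/D/- → run B
t=10: L0/L1/L2 = BFGH/D/- → run B
t=11: L0/L1/L2 = BFGH/D/- → run B
t=12: L0/L1/L2 = FGH/DB/- → run F
t=13: L0/L1/L2 = FGH/DB/- → run F
t=14: L0/L1/L2 = FGH/DB/- → run F
t=15: L0/L1/L2 = FGH/DB/- → run F
t=16: L0/L1/L2 = GH/DBF/- → run G
t=17: L0/L1/L2 = GH/DBF/- → run G
t=18: L0/L1/L2 = GH/DBF/- → run G
t=19: L0/L1/L2 = GH/DBF/- → run G
t=20: L0/L1/L2 = H/DBFG/- → run H
t=21: L0/L1/L2 = H/DBFG/- → run H
t=22: L0/L1/L2 = H/DBFG/- → run H
t=23: L0/L1/L2 = H/DBFG/- → run H
t=24: L0/L1/L2 = -/DBFGH/- → run D
t=25: L0/L1/L2 = -/BFGH/- → run B
t=26: L0/L1/L2 = -/BFGH/- → run B
t=27: L0/L1/L2 = -/BFGH/- → run B
t=28: L0/L1/L2 = -/FGH/- → run F
t=29: L0/L1/L2 = -/FGH/- → run F
t=30: L0/L1/L2 = -/FGH/- → run F
t=31: L0/L1/L2 = -/GH/- → run G
t=32: L0/L1/L2 = -/GH/- → run G
t=33: L0/L1/L2 = -/H/- → run H
t=34: L0/L1/L2 = -/H/- → run H
t=35: L0/L1/L2 = -/H/- → run H
t=36: (idle)
t=37: (idle)
t=38: (idle)
t=39: (idle)
t=40: (idle)
t=41: (idle)
t=42: (idle)

running at tick 9 = B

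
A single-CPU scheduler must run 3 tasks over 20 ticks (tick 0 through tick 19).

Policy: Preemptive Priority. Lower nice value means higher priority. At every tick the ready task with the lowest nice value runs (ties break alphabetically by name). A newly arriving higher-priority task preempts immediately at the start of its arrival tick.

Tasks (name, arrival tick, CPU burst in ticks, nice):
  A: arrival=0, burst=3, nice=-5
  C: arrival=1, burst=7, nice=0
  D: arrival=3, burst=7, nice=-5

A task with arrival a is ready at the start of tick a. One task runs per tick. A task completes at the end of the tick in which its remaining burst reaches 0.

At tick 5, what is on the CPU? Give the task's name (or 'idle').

t=0: ready={A} → run A
t=1: ready={A,C} → run A
t=2: ready={A,C} → run A
t=3: ready={C,D} → run D
t=4: ready={C,D} → run D
t=5: ready={C,D} → run D
t=6: ready={C,D} → run D
t=7: ready={C,D} → run D
t=8: ready={C,D} → run D
t=9: ready={C,D} → run D
t=10: ready={C} → run C
t=11: ready={C} → run C
t=12: ready={C} → run C
t=13: ready={C} → run C
t=14: ready={C} → run C
t=15: ready={C} → run C
t=16: ready={C} → run C
t=17: (idle)
t=18: (idle)
t=19: (idle)

running at tick 5 = D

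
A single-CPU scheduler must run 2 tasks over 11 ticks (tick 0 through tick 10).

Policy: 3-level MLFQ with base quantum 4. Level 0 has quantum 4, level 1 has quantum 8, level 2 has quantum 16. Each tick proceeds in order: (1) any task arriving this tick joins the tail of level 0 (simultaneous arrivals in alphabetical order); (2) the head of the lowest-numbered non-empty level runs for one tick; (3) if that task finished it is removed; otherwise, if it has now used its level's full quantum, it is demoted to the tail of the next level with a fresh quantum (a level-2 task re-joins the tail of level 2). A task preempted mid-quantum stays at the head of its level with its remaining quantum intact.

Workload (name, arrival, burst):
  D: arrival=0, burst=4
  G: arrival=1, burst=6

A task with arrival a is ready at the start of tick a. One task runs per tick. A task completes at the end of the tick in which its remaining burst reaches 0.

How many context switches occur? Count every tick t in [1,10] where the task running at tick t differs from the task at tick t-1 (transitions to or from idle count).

t=0: L0/L1/L2 = D/-/- → run D
t=1: L0/L1/L2 = DG/-/- → run D
t=2: L0/L1/L2 = DG/-/- → run D
t=3: L0/L1/L2 = DG/-/- → run D
t=4: L0/L1/L2 = G/-/- → run G
t=5: L0/L1/L2 = G/-/- → run G
t=6: L0/L1/L2 = G/-/- → run G
t=7: L0/L1/L2 = G/-/- → run G
t=8: L0/L1/L2 = -/G/- → run G
t=9: L0/L1/L2 = -/G/- → run G
t=10: (idle)

context switches = 2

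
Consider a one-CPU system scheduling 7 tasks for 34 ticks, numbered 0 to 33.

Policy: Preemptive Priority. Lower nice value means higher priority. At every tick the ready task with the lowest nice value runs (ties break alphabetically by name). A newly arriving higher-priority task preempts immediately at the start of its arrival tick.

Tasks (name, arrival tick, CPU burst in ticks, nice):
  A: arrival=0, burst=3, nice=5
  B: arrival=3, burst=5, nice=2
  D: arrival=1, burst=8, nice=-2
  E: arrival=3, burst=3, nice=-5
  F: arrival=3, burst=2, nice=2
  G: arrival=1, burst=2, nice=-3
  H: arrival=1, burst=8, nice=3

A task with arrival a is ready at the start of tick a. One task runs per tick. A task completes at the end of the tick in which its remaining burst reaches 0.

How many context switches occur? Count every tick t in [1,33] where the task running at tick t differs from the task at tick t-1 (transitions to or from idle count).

context switches = 8

t=0: ready={A} → run A
t=1: ready={A,D,G,H} → run G
t=2: ready={A,D,G,H} → run G
t=3: ready={A,B,D,E,F,H} → run E
t=4: ready={A,B,D,E,F,H} → run E
t=5: ready={A,B,D,E,F,H} → run E
t=6: ready={A,B,D,F,H} → run D
t=7: ready={A,B,D,F,H} → run D
t=8: ready={A,B,D,F,H} → run D
t=9: ready={A,B,D,F,H} → run D
t=10: ready={A,B,D,F,H} → run D
t=11: ready={A,B,D,F,H} → run D
t=12: ready={A,B,D,F,H} → run D
t=13: ready={A,B,D,F,H} → run D
t=14: ready={A,B,F,H} → run B
t=15: ready={A,B,F,H} → run B
t=16: ready={A,B,F,H} → run B
t=17: ready={A,B,F,H} → run B
t=18: ready={A,B,F,H} → run B
t=19: ready={A,F,H} → run F
t=20: ready={A,F,H} → run F
t=21: ready={A,H} → run H
t=22: ready={A,H} → run H
t=23: ready={A,H} → run H
t=24: ready={A,H} → run H
t=25: ready={A,H} → run H
t=26: ready={A,H} → run H
t=27: ready={A,H} → run H
t=28: ready={A,H} → run H
t=29: ready={A} → run A
t=30: ready={A} → run A
t=31: (idle)
t=32: (idle)
t=33: (idle)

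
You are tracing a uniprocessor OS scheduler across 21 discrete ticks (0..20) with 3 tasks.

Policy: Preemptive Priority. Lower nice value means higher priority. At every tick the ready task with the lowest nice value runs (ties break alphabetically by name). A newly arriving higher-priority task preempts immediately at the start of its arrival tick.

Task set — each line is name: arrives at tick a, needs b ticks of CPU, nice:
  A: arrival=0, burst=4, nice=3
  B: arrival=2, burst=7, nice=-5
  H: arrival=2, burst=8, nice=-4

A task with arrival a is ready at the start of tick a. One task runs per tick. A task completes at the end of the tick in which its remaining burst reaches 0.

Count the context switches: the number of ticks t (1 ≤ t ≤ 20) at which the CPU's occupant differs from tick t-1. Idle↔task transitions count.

t=0: ready={A} → run A
t=1: ready={A} → run A
t=2: ready={A,B,H} → run B
t=3: ready={A,B,H} → run B
t=4: ready={A,B,H} → run B
t=5: ready={A,B,H} → run B
t=6: ready={A,B,H} → run B
t=7: ready={A,B,H} → run B
t=8: ready={A,B,H} → run B
t=9: ready={A,H} → run H
t=10: ready={A,H} → run H
t=11: ready={A,H} → run H
t=12: ready={A,H} → run H
t=13: ready={A,H} → run H
t=14: ready={A,H} → run H
t=15: ready={A,H} → run H
t=16: ready={A,H} → run H
t=17: ready={A} → run A
t=18: ready={A} → run A
t=19: (idle)
t=20: (idle)

context switches = 4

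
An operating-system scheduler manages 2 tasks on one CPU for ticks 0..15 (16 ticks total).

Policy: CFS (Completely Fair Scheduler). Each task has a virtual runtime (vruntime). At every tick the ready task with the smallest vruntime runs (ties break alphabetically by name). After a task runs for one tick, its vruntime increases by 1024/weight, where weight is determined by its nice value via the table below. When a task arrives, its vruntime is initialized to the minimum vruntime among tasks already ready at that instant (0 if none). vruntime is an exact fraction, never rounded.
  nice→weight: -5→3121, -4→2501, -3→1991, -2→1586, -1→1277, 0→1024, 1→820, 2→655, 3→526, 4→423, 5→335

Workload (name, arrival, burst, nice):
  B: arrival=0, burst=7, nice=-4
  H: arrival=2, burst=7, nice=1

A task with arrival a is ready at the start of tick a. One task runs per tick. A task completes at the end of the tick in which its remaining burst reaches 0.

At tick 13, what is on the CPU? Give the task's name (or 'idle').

t=0: vr[B=0] → run B
t=1: vr[B=1024/2501] → run B
t=2: vr[B=2048/2501 H=2048/2501] → run B
t=3: vr[B=3072/2501 H=2048/2501] → run H
t=4: vr[B=3072/2501 H=25856/12505] → run B
t=5: vr[B=4096/2501 H=25856/12505] → run B
t=6: vr[B=5120/2501 H=25856/12505] → run B
t=7: vr[B=6144/2501 H=25856/12505] → run H
t=8: vr[B=6144/2501 H=41472/12505] → run B
t=9: vr[H=41472/12505] → run H
t=10: vr[H=57088/12505] → run H
t=11: vr[H=72704/12505] → run H
t=12: vr[H=17664/2501] → run H
t=13: vr[H=103936/12505] → run H
t=14: (idle)
t=15: (idle)

running at tick 13 = H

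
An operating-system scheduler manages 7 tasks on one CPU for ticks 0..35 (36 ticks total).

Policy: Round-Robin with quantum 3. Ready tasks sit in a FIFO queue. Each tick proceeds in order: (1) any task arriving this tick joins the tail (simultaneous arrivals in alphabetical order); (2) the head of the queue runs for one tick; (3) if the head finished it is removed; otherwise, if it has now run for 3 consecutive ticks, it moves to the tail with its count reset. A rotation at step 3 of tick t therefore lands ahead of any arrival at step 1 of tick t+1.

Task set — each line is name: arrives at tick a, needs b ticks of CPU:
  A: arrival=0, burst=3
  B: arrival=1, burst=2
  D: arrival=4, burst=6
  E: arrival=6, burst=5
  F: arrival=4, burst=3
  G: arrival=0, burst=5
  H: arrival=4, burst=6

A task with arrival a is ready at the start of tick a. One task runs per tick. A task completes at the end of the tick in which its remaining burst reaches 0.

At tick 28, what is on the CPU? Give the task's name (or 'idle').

running at tick 28 = E

t=0: queue=[A,G] q_used=0 → run A
t=1: queue=[A,G,B] q_used=1 → run A
t=2: queue=[A,G,B] q_used=2 → run A
t=3: queue=[G,B] q_used=0 → run G
t=4: queue=[G,B,D,F,H] q_used=1 → run G
t=5: queue=[G,B,D,F,H] q_used=2 → run G
t=6: queue=[B,D,F,H,G,E] q_used=0 → run B
t=7: queue=[B,D,F,H,G,E] q_used=1 → run B
t=8: queue=[D,F,H,G,E] q_used=0 → run D
t=9: queue=[D,F,H,G,E] q_used=1 → run D
t=10: queue=[D,F,H,G,E] q_used=2 → run D
t=11: queue=[F,H,G,E,D] q_used=0 → run F
t=12: queue=[F,H,G,E,D] q_used=1 → run F
t=13: queue=[F,H,G,E,D] q_used=2 → run F
t=14: queue=[H,G,E,D] q_used=0 → run H
t=15: queue=[H,G,E,D] q_used=1 → run H
t=16: queue=[H,G,E,D] q_used=2 → run H
t=17: queue=[G,E,D,H] q_used=0 → run G
t=18: queue=[G,E,D,H] q_used=1 → run G
t=19: queue=[E,D,H] q_used=0 → run E
t=20: queue=[E,D,H] q_used=1 → run E
t=21: queue=[E,D,H] q_used=2 → run E
t=22: queue=[D,H,E] q_used=0 → run D
t=23: queue=[D,H,E] q_used=1 → run D
t=24: queue=[D,H,E] q_used=2 → run D
t=25: queue=[H,E] q_used=0 → run H
t=26: queue=[H,E] q_used=1 → run H
t=27: queue=[H,E] q_used=2 → run H
t=28: queue=[E] q_used=0 → run E
t=29: queue=[E] q_used=1 → run E
t=30: (idle)
t=31: (idle)
t=32: (idle)
t=33: (idle)
t=34: (idle)
t=35: (idle)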